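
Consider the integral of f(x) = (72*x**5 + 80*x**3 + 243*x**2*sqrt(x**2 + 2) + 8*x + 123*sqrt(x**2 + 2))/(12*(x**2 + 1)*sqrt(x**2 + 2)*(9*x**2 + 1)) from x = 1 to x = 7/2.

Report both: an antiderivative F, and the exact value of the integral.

Antiderivative: F(x) = (8*sqrt(x**2 + 2) + 15*atan(x) + 36*atan(3*x))/12; value = -3*atan(3) - 2*sqrt(3)/3 - 5*pi/16 + 5*atan(7/2)/4 + sqrt(57)/3 + 3*atan(21/2)

Check any antiderivative F(x) by computing F'(x) and comparing it with f(x).
F(x) = (8*sqrt(x**2 + 2) + 15*atan(x) + 36*atan(3*x))/12 is an antiderivative of f.
Check: d/dx[(8*sqrt(x**2 + 2) + 15*atan(x) + 36*atan(3*x))/12] = (72*x**5 + 80*x**3 + 243*x**2*sqrt(x**2 + 2) + 8*x + 123*sqrt(x**2 + 2))/(108*x**4*sqrt(x**2 + 2) + 120*x**2*sqrt(x**2 + 2) + 12*sqrt(x**2 + 2)), which equals f(x).
F(7/2) = 5*atan(7/2)/4 + sqrt(57)/3 + 3*atan(21/2); F(1) = 5*pi/16 + 2*sqrt(3)/3 + 3*atan(3).
Integral = F(7/2) - F(1) = -3*atan(3) - 2*sqrt(3)/3 - 5*pi/16 + 5*atan(7/2)/4 + sqrt(57)/3 + 3*atan(21/2).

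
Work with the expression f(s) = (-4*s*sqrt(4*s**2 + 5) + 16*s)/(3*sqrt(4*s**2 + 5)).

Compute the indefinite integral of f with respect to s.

An antiderivative F(s) passes only if d/ds[F] lands on f(s) exactly.
Check: d/ds[(-2*s**2 + 4*sqrt(4*s**2 + 5) + 9)/3] = (-4*s*sqrt(4*s**2 + 5) + 16*s)/(3*sqrt(4*s**2 + 5)) = f(s).

F(s) = (-2*s**2 + 4*sqrt(4*s**2 + 5) + 9)/3 + C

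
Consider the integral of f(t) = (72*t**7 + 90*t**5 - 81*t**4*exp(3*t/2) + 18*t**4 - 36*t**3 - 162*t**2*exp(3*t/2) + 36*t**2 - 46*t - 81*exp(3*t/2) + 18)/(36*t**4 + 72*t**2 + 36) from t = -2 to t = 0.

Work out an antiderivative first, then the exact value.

Antiderivative: F(t) = (18*t**6 - 9*t**4 + 18*t**3 - 54*t**2*exp(3*t/2) + 9*t**2 + 18*t - 54*exp(3*t/2) + 32)/(36*t**2 + 36); value = -503/90 + 3*exp(-3)/2

A candidate is checked by its d/dt: the result must match f(t).
F(t) = (18*t**6 - 9*t**4 + 18*t**3 - 54*t**2*exp(3*t/2) + 9*t**2 + 18*t - 54*exp(3*t/2) + 32)/(36*t**2 + 36) is an antiderivative of f.
Check: d/dt[(18*t**6 - 9*t**4 + 18*t**3 - 54*t**2*exp(3*t/2) + 9*t**2 + 18*t - 54*exp(3*t/2) + 32)/(36*t**2 + 36)] = (72*t**7 + 90*t**5 - 81*t**4*exp(3*t/2) + 18*t**4 - 36*t**3 - 162*t**2*exp(3*t/2) + 36*t**2 - 46*t - 81*exp(3*t/2) + 18)/(36*t**4 + 72*t**2 + 36) = f(t).
F(0) = -11/18; F(-2) = 224/45 - 3*exp(-3)/2.
Integral = F(0) - F(-2) = -503/90 + 3*exp(-3)/2.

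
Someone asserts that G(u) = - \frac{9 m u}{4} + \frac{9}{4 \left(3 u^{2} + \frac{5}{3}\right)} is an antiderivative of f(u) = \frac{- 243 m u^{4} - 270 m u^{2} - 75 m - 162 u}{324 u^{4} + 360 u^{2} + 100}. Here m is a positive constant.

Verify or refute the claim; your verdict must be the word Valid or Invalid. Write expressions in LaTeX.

Invalid: d/du[G] - f = \frac{- 243 m u^{4} - 270 m u^{2} - 75 m - 162 u}{162 u^{4} + 180 u^{2} + 50}, which is not 0.

d/du[G] = \frac{- 729 m u^{4} - 810 m u^{2} - 225 m - 486 u}{324 u^{4} + 360 u^{2} + 100}
d/du[G] - f(u) = \frac{- 243 m u^{4} - 270 m u^{2} - 75 m - 162 u}{162 u^{4} + 180 u^{2} + 50} != 0.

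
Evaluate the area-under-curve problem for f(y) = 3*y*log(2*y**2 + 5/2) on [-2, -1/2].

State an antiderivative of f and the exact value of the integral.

For F(y) to be correct the identity F'(y) - f(y) = 0 must hold.
F(y) = 3*y**2*log(2*y**2 + 5/2)/2 - 3*y**2/2 + 15*log(4*y**2 + 5)/8 is an antiderivative of f.
Check: d/dy[3*y**2*log(2*y**2 + 5/2)/2 - 3*y**2/2 + 15*log(4*y**2 + 5)/8] = 3*y*log(2*y**2 + 5/2) = f(y).
F(-1/2) = -3/8 + 3*log(3)/8 + 15*log(6)/8; F(-2) = -6 + 15*log(21)/8 + 6*log(21/2).
Integral = F(-1/2) - F(-2) = -6*log(21/2) - 15*log(21)/8 + 3*log(3)/8 + 15*log(6)/8 + 45/8.

Antiderivative: F(y) = 3*y**2*log(2*y**2 + 5/2)/2 - 3*y**2/2 + 15*log(4*y**2 + 5)/8; value = -6*log(21/2) - 15*log(21)/8 + 3*log(3)/8 + 15*log(6)/8 + 45/8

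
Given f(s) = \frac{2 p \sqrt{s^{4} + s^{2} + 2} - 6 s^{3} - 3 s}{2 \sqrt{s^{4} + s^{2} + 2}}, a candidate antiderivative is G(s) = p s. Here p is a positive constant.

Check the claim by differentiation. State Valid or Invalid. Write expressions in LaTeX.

Invalid: d/ds[G] - f = \frac{6 s^{3} + 3 s}{2 \sqrt{s^{4} + s^{2} + 2}}, which is not 0.

d/ds[G] = p
d/ds[G] - f(s) = \frac{6 s^{3} + 3 s}{2 \sqrt{s^{4} + s^{2} + 2}} != 0.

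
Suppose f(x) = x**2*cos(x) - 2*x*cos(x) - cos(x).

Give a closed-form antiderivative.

The integrand splits into summands that can be handled one at a time.
Check: d/dx[x**2*sin(x) - 2*x*sin(x) + 2*x*cos(x) - 3*sin(x) - 2*cos(x)] = x**2*cos(x) - 2*x*cos(x) - cos(x) = f(x).

An antiderivative is F(x) = x**2*sin(x) - 2*x*sin(x) + 2*x*cos(x) - 3*sin(x) - 2*cos(x).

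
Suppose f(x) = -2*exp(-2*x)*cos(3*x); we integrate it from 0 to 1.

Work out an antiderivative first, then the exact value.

Recover f(x) by differentiating a candidate F(x); any mismatch rules it out.
F(x) = -6*exp(-2*x)*sin(3*x)/13 + 4*exp(-2*x)*cos(3*x)/13 is an antiderivative of f.
Check: d/dx[-6*exp(-2*x)*sin(3*x)/13 + 4*exp(-2*x)*cos(3*x)/13] = -2*exp(-2*x)*cos(3*x) = f(x).
F(1) = 4*exp(-2)*cos(3)/13 - 6*exp(-2)*sin(3)/13; F(0) = 4/13.
Integral = F(1) - F(0) = -4/13 + 4*exp(-2)*cos(3)/13 - 6*exp(-2)*sin(3)/13.

Antiderivative: F(x) = -6*exp(-2*x)*sin(3*x)/13 + 4*exp(-2*x)*cos(3*x)/13; value = -4/13 + 4*exp(-2)*cos(3)/13 - 6*exp(-2)*sin(3)/13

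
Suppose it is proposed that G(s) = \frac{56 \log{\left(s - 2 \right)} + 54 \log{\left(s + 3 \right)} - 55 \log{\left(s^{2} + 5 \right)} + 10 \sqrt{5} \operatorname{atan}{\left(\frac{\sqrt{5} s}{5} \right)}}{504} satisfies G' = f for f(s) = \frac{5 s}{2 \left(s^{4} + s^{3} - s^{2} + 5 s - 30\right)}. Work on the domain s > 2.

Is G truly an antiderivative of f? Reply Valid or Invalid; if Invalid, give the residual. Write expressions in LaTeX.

Valid - the claim checks out under differentiation.

d/ds[G] = \frac{5 s}{2 s^{4} + 2 s^{3} - 2 s^{2} + 10 s - 60}
This equals f(s) exactly, so the claim holds.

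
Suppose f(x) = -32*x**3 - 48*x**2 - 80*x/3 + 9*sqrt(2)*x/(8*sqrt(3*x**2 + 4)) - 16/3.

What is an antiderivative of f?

Integrate term by term and add the pieces.
Check: d/dx[sqrt(2)*(-288*sqrt(2)*x**4 - 576*sqrt(2)*x**3 - 480*sqrt(2)*x**2 - 192*sqrt(2)*x + 27*sqrt(3*x**2 + 4) - 32*sqrt(2))/72] = (-768*x**3*sqrt(3*x**2 + 4) - 1152*x**2*sqrt(3*x**2 + 4) - 640*x*sqrt(3*x**2 + 4) + 27*sqrt(2)*x - 128*sqrt(3*x**2 + 4))/(24*sqrt(3*x**2 + 4)), which equals f(x).

An antiderivative is F(x) = sqrt(2)*(-288*sqrt(2)*x**4 - 576*sqrt(2)*x**3 - 480*sqrt(2)*x**2 - 192*sqrt(2)*x + 27*sqrt(3*x**2 + 4) - 32*sqrt(2))/72.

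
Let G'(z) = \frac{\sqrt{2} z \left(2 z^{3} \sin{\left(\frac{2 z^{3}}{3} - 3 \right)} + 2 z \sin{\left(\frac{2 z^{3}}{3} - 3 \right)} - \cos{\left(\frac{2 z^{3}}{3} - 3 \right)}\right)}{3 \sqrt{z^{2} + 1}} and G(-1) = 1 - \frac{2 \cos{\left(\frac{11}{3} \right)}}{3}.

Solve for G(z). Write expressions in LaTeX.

G(z) = - \frac{\sqrt{2} \sqrt{z^{2} + 1} \cos{\left(\frac{2 z^{3}}{3} - 3 \right)} - 3}{3}

Recognize the product-rule pattern: G'(z) = u'v + uv' with u = - \frac{\sqrt{2 z^{2} + 2}}{3}, v = \cos{\left(\frac{2 z^{3}}{3} - 3 \right)}, so integration by parts undoes it.
A general antiderivative is - \frac{\sqrt{2 z^{2} + 2} \cos{\left(\frac{2 z^{3}}{3} - 3 \right)}}{3} + C.
The condition gives C = 1 - \frac{2 \cos{\left(\frac{11}{3} \right)}}{3} - (- \frac{2 \cos{\left(\frac{11}{3} \right)}}{3}) = 1.
So G(z) = - \frac{\sqrt{2} \sqrt{z^{2} + 1} \cos{\left(\frac{2 z^{3}}{3} - 3 \right)} - 3}{3}.
Check: d/dz[- \frac{\sqrt{2} \sqrt{z^{2} + 1} \cos{\left(\frac{2 z^{3}}{3} - 3 \right)} - 3}{3}] = \frac{2 \sqrt{2} z^{4} \sin{\left(\frac{2 z^{3}}{3} - 3 \right)} + 2 \sqrt{2} z^{2} \sin{\left(\frac{2 z^{3}}{3} - 3 \right)} - \sqrt{2} z \cos{\left(\frac{2 z^{3}}{3} - 3 \right)}}{3 \sqrt{z^{2} + 1}}, which equals G'(z).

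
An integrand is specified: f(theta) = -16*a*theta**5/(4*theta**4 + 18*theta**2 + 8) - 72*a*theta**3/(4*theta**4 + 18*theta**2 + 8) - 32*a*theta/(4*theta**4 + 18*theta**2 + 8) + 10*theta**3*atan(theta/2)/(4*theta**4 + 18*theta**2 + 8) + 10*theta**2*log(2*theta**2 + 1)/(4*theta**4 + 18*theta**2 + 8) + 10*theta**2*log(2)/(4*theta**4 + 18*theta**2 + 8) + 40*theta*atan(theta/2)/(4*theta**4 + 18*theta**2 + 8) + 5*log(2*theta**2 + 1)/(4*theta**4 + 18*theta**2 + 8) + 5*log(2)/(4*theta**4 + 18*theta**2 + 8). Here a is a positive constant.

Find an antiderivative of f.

The integrand splits into summands that can be handled one at a time.
Check: d/dtheta[(-8*a*theta**2 + 5*log(4*theta**2 + 2)*atan(theta/2))/4] = (-16*a*theta**5 - 72*a*theta**3 - 32*a*theta + 10*theta**3*atan(theta/2) + 10*theta**2*log(2*theta**2 + 1) + 10*theta**2*log(2) + 40*theta*atan(theta/2) + 5*log(2*theta**2 + 1) + 5*log(2))/(4*theta**4 + 18*theta**2 + 8), which equals f(theta).

An antiderivative is F(theta) = (-8*a*theta**2 + 5*log(4*theta**2 + 2)*atan(theta/2))/4.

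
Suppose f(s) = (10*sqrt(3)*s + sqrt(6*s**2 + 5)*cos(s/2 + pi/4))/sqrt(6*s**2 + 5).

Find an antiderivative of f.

An antiderivative is F(s) = 5*sqrt(2*s**2 + 5/3) + 2*sin(s/2 + pi/4).

Differentiate the proposed F(s) back; it has to land on f(s) exactly.
Check: d/ds[5*sqrt(2*s**2 + 5/3) + 2*sin(s/2 + pi/4)] = (10*sqrt(3)*s + sqrt(6*s**2 + 5)*cos(s/2 + pi/4))/sqrt(6*s**2 + 5) = f(s).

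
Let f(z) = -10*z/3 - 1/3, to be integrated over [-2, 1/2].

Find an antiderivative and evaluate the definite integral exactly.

Antiderivative: F(z) = (-5*z**2 - z + 9)/3; value = 65/12

Since d/dz undoes antidifferentiation here, F'(z) = f(z) is required of F(z).
F(z) = (-5*z**2 - z + 9)/3 is an antiderivative of f.
Check: d/dz[(-5*z**2 - z + 9)/3] = -10*z/3 - 1/3 = f(z).
F(1/2) = 29/12; F(-2) = -3.
Integral = F(1/2) - F(-2) = 65/12.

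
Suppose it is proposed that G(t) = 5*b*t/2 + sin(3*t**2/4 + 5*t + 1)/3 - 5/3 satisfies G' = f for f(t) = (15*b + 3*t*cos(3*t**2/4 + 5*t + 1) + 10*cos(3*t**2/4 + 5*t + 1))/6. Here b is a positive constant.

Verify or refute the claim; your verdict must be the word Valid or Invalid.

Valid - differentiating G returns exactly f.

d/dt[G] = 5*b/2 + t*cos(3*t**2/4 + 5*t + 1)/2 + 5*cos(3*t**2/4 + 5*t + 1)/3
This equals f(t) exactly, so the claim holds.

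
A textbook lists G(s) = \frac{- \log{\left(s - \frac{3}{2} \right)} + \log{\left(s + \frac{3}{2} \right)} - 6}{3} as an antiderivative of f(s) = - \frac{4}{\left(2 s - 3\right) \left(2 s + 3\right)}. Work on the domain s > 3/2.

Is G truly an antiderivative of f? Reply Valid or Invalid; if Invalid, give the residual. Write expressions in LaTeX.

Valid - the claim checks out under differentiation.

d/ds[G] = - \frac{4}{4 s^{2} - 9}
This equals f(s) exactly, so the claim holds.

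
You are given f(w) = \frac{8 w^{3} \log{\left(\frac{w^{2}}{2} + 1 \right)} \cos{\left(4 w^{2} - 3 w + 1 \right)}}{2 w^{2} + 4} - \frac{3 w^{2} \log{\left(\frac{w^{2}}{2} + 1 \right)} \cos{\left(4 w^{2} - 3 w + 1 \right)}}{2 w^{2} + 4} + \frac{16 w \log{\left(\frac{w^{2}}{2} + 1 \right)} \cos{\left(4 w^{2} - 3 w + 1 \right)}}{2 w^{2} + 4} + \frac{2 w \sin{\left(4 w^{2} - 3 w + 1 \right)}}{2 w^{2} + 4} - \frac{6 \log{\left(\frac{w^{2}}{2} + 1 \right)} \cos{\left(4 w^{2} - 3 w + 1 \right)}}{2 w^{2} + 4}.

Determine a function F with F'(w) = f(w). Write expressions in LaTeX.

An antiderivative is F(w) = \frac{\log{\left(\frac{w^{2}}{2} + 1 \right)} \sin{\left(4 w^{2} - 3 w + 1 \right)}}{2}.

f has the shape u'v + uv' for u = \frac{\log{\left(\frac{w^{2}}{2} + 1 \right)}}{2} and v = \sin{\left(4 w^{2} - 3 w + 1 \right)} — it is the derivative of the product u*v.
Check: d/dw[\frac{\log{\left(\frac{w^{2}}{2} + 1 \right)} \sin{\left(4 w^{2} - 3 w + 1 \right)}}{2}] = \frac{8 w^{3} \log{\left(\frac{w^{2}}{2} + 1 \right)} \cos{\left(4 w^{2} - 3 w + 1 \right)} - 3 w^{2} \log{\left(\frac{w^{2}}{2} + 1 \right)} \cos{\left(4 w^{2} - 3 w + 1 \right)} + 16 w \log{\left(\frac{w^{2}}{2} + 1 \right)} \cos{\left(4 w^{2} - 3 w + 1 \right)} + 2 w \sin{\left(4 w^{2} - 3 w + 1 \right)} - 6 \log{\left(\frac{w^{2}}{2} + 1 \right)} \cos{\left(4 w^{2} - 3 w + 1 \right)}}{2 w^{2} + 4}, which equals f(w).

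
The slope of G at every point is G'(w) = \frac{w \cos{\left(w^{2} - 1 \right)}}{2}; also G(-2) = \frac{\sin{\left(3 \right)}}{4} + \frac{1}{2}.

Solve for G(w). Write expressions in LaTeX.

G(w) = \frac{\sin{\left(w^{2} - 1 \right)}}{4} + \frac{1}{2}

The substitution u = w^{2} - 1 works: G'(w) is exactly (dG/du)*(du/dw) for that inner function.
A general antiderivative is \frac{\sin{\left(w^{2} - 1 \right)}}{4} + C.
The condition gives C = \frac{\sin{\left(3 \right)}}{4} + \frac{1}{2} - (\frac{\sin{\left(3 \right)}}{4}) = \frac{1}{2}.
So G(w) = \frac{\sin{\left(w^{2} - 1 \right)}}{4} + \frac{1}{2}.
Check: d/dw[\frac{\sin{\left(w^{2} - 1 \right)}}{4} + \frac{1}{2}] = \frac{w \cos{\left(w^{2} - 1 \right)}}{2} = G'(w).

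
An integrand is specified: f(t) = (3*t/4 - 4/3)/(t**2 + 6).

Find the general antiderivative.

F(t) = 3*log(t**2 + 6)/8 - 2*sqrt(6)*atan(sqrt(6)*t/6)/9 + C

Since d/dt undoes antidifferentiation here, F'(t) = f(t) is required of F(t).
Check: d/dt[3*log(t**2 + 6)/8 - 2*sqrt(6)*atan(sqrt(6)*t/6)/9] = (9*t - 16)/(12*t**2 + 72), which equals f(t).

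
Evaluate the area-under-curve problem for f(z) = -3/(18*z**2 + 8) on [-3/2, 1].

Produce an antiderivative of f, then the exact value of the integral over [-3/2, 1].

Antiderivative: F(z) = -atan(3*z/2)/4; value = -atan(9/4)/4 - atan(3/2)/4

Check any antiderivative F(z) by computing F'(z) and comparing it with f(z).
F(z) = -atan(3*z/2)/4 is an antiderivative of f.
Check: d/dz[-atan(3*z/2)/4] = -3/(18*z**2 + 8) = f(z).
F(1) = -atan(3/2)/4; F(-3/2) = atan(9/4)/4.
Integral = F(1) - F(-3/2) = -atan(9/4)/4 - atan(3/2)/4.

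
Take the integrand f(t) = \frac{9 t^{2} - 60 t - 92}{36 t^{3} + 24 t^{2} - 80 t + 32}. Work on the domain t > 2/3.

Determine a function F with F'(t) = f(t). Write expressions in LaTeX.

An antiderivative is F(t) = \frac{\left(3 t - 2\right) \log{\left(\frac{3 t}{2} + 3 \right)} + 16}{4 \left(3 t - 2\right)}.

For F(t) to be correct the identity F'(t) - f(t) = 0 must hold.
Check: d/dt[\frac{\left(3 t - 2\right) \log{\left(\frac{3 t}{2} + 3 \right)} + 16}{4 \left(3 t - 2\right)}] = \frac{9 t^{2} - 60 t - 92}{36 t^{3} + 24 t^{2} - 80 t + 32} = f(t).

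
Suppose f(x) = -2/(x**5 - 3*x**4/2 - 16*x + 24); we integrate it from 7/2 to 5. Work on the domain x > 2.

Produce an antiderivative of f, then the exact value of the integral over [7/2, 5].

Factor the denominator ((x - 2)*(x + 2)*(2*x - 3)*(x**2 + 4)) and decompose: f = -(2*x + 3)/(50*(x**2 + 4)) + 64/(175*(2*x - 3)) - 1/(56*(x + 2)) - 1/(8*(x - 2)); each piece integrates to a log, atan, or power term.
F(x) = -(175*log(x - 2) - 256*log(x - 3/2) + 25*log(x + 2) + 28*log(x**2 + 4) + 42*atan(x/2))/1400 is an antiderivative of f.
Check: d/dx[-(175*log(x - 2) - 256*log(x - 3/2) + 25*log(x + 2) + 28*log(x**2 + 4) + 42*atan(x/2))/1400] = -4/(2*x**5 - 3*x**4 - 32*x + 48), which equals f(x).
F(5) = -log(3)/8 - log(29)/50 - 3*atan(5/2)/100 - log(7)/56 + 32*log(7/2)/175; F(7/2) = -log(65/4)/50 - log(3/2)/8 - 3*atan(7/4)/100 - log(11/2)/56 + 32*log(2)/175.
Integral = F(5) - F(7/2) = -log(3)/8 - 32*log(2)/175 - log(29)/50 - 3*atan(5/2)/100 - log(7)/56 + log(11/2)/56 + 3*atan(7/4)/100 + log(3/2)/8 + log(65/4)/50 + 32*log(7/2)/175.

Antiderivative: F(x) = -(175*log(x - 2) - 256*log(x - 3/2) + 25*log(x + 2) + 28*log(x**2 + 4) + 42*atan(x/2))/1400; value = -log(3)/8 - 32*log(2)/175 - log(29)/50 - 3*atan(5/2)/100 - log(7)/56 + log(11/2)/56 + 3*atan(7/4)/100 + log(3/2)/8 + log(65/4)/50 + 32*log(7/2)/175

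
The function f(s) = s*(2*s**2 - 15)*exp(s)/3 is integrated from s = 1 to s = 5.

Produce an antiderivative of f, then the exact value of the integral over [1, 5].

Antiderivative: F(s) = 2*s**3*exp(s)/3 - 2*s**2*exp(s) - s*exp(s) + exp(s); value = 4*exp(1)/3 + 88*exp(5)/3

f has the shape u'v + uv' for u = 2*s**3/3 - 2*s**2 - s + 1 and v = exp(s) — it is the derivative of the product u*v.
F(s) = 2*s**3*exp(s)/3 - 2*s**2*exp(s) - s*exp(s) + exp(s) is an antiderivative of f.
Check: d/ds[2*s**3*exp(s)/3 - 2*s**2*exp(s) - s*exp(s) + exp(s)] = 2*s**3*exp(s)/3 - 5*s*exp(s), which equals f(s).
F(5) = 88*exp(5)/3; F(1) = -4*exp(1)/3.
Integral = F(5) - F(1) = 4*exp(1)/3 + 88*exp(5)/3.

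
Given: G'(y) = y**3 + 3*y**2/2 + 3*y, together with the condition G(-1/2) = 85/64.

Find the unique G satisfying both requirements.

The integrand splits into summands that can be handled one at a time.
A general antiderivative is y**4/4 + y**3/2 + 3*y**2/2 + C.
The condition gives C = 85/64 - (21/64) = 1.
So G(y) = y**4/4 + y**3/2 + 3*y**2/2 + 1.
Check: d/dy[y**4/4 + y**3/2 + 3*y**2/2 + 1] = y**3 + 3*y**2/2 + 3*y = G'(y).

G(y) = y**4/4 + y**3/2 + 3*y**2/2 + 1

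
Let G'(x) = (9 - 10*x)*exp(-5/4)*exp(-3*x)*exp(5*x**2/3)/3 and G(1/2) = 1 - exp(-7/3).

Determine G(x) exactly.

The substitution u = 5*x**2/3 - 3*x - 5/4 works: G'(x) is exactly (dG/du)*(du/dx) for that inner function.
A general antiderivative is -exp(5*x**2/3 - 3*x - 5/4) + C.
The condition gives C = 1 - exp(-7/3) - (-exp(-7/3)) = 1.
So G(x) = 1 - exp(5*x**2/3 - 3*x - 5/4).
Check: d/dx[1 - exp(5*x**2/3 - 3*x - 5/4)] = (9 - 10*x)*exp(-5/4)*exp(-3*x)*exp(5*x**2/3)/3 = G'(x).

G(x) = 1 - exp(5*x**2/3 - 3*x - 5/4)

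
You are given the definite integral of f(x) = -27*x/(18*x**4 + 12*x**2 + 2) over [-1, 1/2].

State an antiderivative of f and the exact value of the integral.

Antiderivative: F(x) = 9/(4*(3*x**2 + 1)); value = 81/112

f matches the chain-rule pattern g'(h)*h' with inner function h(x) = 2*x**2 + 2/3; substituting u = h(x) collapses the integral.
F(x) = 9/(4*(3*x**2 + 1)) is an antiderivative of f.
Check: d/dx[9/(4*(3*x**2 + 1))] = -27*x/(18*x**4 + 12*x**2 + 2) = f(x).
F(1/2) = 9/7; F(-1) = 9/16.
Integral = F(1/2) - F(-1) = 81/112.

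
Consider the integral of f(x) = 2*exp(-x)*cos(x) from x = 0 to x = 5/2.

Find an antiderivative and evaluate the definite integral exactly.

Antiderivative: F(x) = (sin(x) - cos(x))*exp(-x); value = exp(-5/2)*sin(5/2) - exp(-5/2)*cos(5/2) + 1

A first test for any F(x): its x-derivative must equal f(x) identically.
F(x) = (sin(x) - cos(x))*exp(-x) is an antiderivative of f.
Check: d/dx[(sin(x) - cos(x))*exp(-x)] = 2*exp(-x)*cos(x) = f(x).
F(5/2) = exp(-5/2)*sin(5/2) - exp(-5/2)*cos(5/2); F(0) = -1.
Integral = F(5/2) - F(0) = exp(-5/2)*sin(5/2) - exp(-5/2)*cos(5/2) + 1.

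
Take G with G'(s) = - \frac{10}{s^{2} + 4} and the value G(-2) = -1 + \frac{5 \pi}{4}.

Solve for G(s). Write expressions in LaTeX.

The proposed G(s) is checked by its d/ds: the result must match the given G'(s).
A general antiderivative is - 5 \operatorname{atan}{\left(\frac{s}{2} \right)} + C.
The condition gives C = -1 + \frac{5 \pi}{4} - (\frac{5 \pi}{4}) = -1.
So G(s) = - 5 \operatorname{atan}{\left(\frac{s}{2} \right)} - 1.
Check: d/ds[- 5 \operatorname{atan}{\left(\frac{s}{2} \right)} - 1] = - \frac{10}{s^{2} + 4} = G'(s).

G(s) = - 5 \operatorname{atan}{\left(\frac{s}{2} \right)} - 1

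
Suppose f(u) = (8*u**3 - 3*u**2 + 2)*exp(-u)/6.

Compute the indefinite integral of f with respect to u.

Recognize the product-rule pattern: f = v'r + vr' with v = -4*u**3/3 - 7*u**2/2 - 7*u - 22/3, r = exp(-u), so integration by parts undoes it.
Check: d/du[-4*u**3*exp(-u)/3 - 7*u**2*exp(-u)/2 - 7*u*exp(-u) - 22*exp(-u)/3] = (8*u**3 - 3*u**2 + 2)*exp(-u)/6 = f(u).

F(u) = -4*u**3*exp(-u)/3 - 7*u**2*exp(-u)/2 - 7*u*exp(-u) - 22*exp(-u)/3 + C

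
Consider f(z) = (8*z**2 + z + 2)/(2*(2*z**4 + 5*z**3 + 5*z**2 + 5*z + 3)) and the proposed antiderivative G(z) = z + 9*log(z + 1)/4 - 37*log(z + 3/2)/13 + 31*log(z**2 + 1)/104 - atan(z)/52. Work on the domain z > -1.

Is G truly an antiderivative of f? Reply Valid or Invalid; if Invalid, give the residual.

Invalid: d/dz[G] - f = 1, which is not 0.

d/dz[G] = (4*z**4 + 10*z**3 + 18*z**2 + 11*z + 8)/(4*z**4 + 10*z**3 + 10*z**2 + 10*z + 6)
d/dz[G] - f(z) = 1 != 0.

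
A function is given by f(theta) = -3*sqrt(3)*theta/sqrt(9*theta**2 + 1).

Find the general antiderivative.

The substitution u = 3*theta**2 + 1/3 works: f is exactly (dF/du)*(du/dtheta) for that inner function.
Check: d/dtheta[-sqrt(3)*sqrt(9*theta**2 + 1)/3] = -3*sqrt(3)*theta/sqrt(9*theta**2 + 1) = f(theta).

F(theta) = -sqrt(3)*sqrt(9*theta**2 + 1)/3 + C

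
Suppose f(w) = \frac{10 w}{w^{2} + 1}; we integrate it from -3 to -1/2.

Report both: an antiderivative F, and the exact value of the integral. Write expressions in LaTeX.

The substitution u = w^{2} + 1 works: f is exactly (dF/du)*(du/dw) for that inner function.
F(w) = 5 \log{\left(w^{2} + 1 \right)} is an antiderivative of f.
Check: d/dw[5 \log{\left(w^{2} + 1 \right)}] = \frac{10 w}{w^{2} + 1} = f(w).
F(-1/2) = 5 \log{\left(\frac{5}{4} \right)}; F(-3) = 5 \log{\left(10 \right)}.
Integral = F(-1/2) - F(-3) = - 5 \log{\left(10 \right)} + 5 \log{\left(\frac{5}{4} \right)}.

Antiderivative: F(w) = 5 \log{\left(w^{2} + 1 \right)}; value = - 5 \log{\left(10 \right)} + 5 \log{\left(\frac{5}{4} \right)}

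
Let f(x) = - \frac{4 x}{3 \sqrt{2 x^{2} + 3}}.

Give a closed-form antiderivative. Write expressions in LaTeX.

An antiderivative is F(x) = - \frac{2 \sqrt{2 x^{2} + 3}}{3}.

The substitution u = 2 x^{2} + 3 works: f is exactly (dF/du)*(du/dx) for that inner function.
Check: d/dx[- \frac{2 \sqrt{2 x^{2} + 3}}{3}] = - \frac{4 x}{3 \sqrt{2 x^{2} + 3}} = f(x).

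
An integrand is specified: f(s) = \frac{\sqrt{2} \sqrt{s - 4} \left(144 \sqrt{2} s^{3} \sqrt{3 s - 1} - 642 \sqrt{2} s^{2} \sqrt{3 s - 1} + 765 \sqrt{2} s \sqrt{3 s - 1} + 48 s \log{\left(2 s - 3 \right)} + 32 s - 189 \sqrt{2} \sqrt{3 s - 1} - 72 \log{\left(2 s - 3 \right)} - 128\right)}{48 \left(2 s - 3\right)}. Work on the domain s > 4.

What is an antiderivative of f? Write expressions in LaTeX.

An antiderivative is F(s) = \frac{\sqrt{2} \left(s - 4\right)^{\frac{3}{2}} \left(9 \sqrt{2} s^{2} \sqrt{3 s - 1} - 6 \sqrt{2} s \sqrt{3 s - 1} + \sqrt{2} \sqrt{3 s - 1} + 8 \log{\left(2 s - 3 \right)}\right)}{24}.

Recognize the product-rule pattern: f = u'v + uv' with u = - \frac{4 \left(\frac{s}{2} - 2\right)^{\frac{3}{2}}}{3}, v = - \left(\frac{3 s}{2} - \frac{1}{2}\right)^{\frac{5}{2}} - \log{\left(2 s - 3 \right)}, so integration by parts undoes it.
Check: d/ds[\frac{\sqrt{2} \left(s - 4\right)^{\frac{3}{2}} \left(9 \sqrt{2} s^{2} \sqrt{3 s - 1} - 6 \sqrt{2} s \sqrt{3 s - 1} + \sqrt{2} \sqrt{3 s - 1} + 8 \log{\left(2 s - 3 \right)}\right)}{24}] = \frac{432 s^{4} \sqrt{s - 4} - 2070 s^{3} \sqrt{s - 4} + 2937 s^{2} \sqrt{s - 4} + 24 \sqrt{2} s \sqrt{s - 4} \sqrt{3 s - 1} \log{\left(2 s - 3 \right)} + 16 \sqrt{2} s \sqrt{s - 4} \sqrt{3 s - 1} - 1332 s \sqrt{s - 4} - 36 \sqrt{2} \sqrt{s - 4} \sqrt{3 s - 1} \log{\left(2 s - 3 \right)} - 64 \sqrt{2} \sqrt{s - 4} \sqrt{3 s - 1} + 189 \sqrt{s - 4}}{48 s \sqrt{3 s - 1} - 72 \sqrt{3 s - 1}}, which equals f(s).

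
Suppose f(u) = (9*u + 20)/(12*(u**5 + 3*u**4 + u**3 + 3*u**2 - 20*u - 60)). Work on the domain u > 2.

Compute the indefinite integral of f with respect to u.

The denominator factors as 12*(u - 2)*(u + 2)*(u + 3)*(u**2 + 5); partial fractions split f into directly integrable pieces: -(u + 15)/(216*(u**2 + 5)) - 1/(120*(u + 3)) - 1/(216*(u + 2)) + 19/(1080*(u - 2)).
Check: d/du[19*log(u - 2)/1080 - log(u + 2)/216 - log(u + 3)/120 - log(u**2 + 5)/432 - sqrt(5)*atan(sqrt(5)*u/5)/72] = (9*u + 20)/(12*u**5 + 36*u**4 + 12*u**3 + 36*u**2 - 240*u - 720), which equals f(u).

F(u) = 19*log(u - 2)/1080 - log(u + 2)/216 - log(u + 3)/120 - log(u**2 + 5)/432 - sqrt(5)*atan(sqrt(5)*u/5)/72 + C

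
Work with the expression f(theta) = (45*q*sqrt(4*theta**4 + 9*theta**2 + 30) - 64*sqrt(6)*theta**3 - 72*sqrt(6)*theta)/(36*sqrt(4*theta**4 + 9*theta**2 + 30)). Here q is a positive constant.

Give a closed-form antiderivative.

An antiderivative is F(theta) = 5*q*theta/4 - 4*sqrt(2*theta**4/3 + 3*theta**2/2 + 5)/3.

Whatever form F(theta) takes, F'(theta) = f(theta) is non-negotiable.
Check: d/dtheta[5*q*theta/4 - 4*sqrt(2*theta**4/3 + 3*theta**2/2 + 5)/3] = (45*q*sqrt(4*theta**4 + 9*theta**2 + 30) - 64*sqrt(6)*theta**3 - 72*sqrt(6)*theta)/(36*sqrt(4*theta**4 + 9*theta**2 + 30)) = f(theta).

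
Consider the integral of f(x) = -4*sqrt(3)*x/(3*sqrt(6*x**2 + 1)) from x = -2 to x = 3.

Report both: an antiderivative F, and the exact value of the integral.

Antiderivative: F(x) = -2*sqrt(3)*sqrt(6*x**2 + 1)/9; value = -2*sqrt(165)/9 + 10*sqrt(3)/9

f matches the chain-rule pattern g'(h)*h' with inner function h(x) = 2*x**2 + 1/3; substituting u = h(x) collapses the integral.
F(x) = -2*sqrt(3)*sqrt(6*x**2 + 1)/9 is an antiderivative of f.
Check: d/dx[-2*sqrt(3)*sqrt(6*x**2 + 1)/9] = -4*sqrt(3)*x/(3*sqrt(6*x**2 + 1)) = f(x).
F(3) = -2*sqrt(165)/9; F(-2) = -10*sqrt(3)/9.
Integral = F(3) - F(-2) = -2*sqrt(165)/9 + 10*sqrt(3)/9.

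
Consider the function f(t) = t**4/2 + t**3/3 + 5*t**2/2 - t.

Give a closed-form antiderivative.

The integrand splits into summands that can be handled one at a time.
Check: d/dt[t**5/10 + t**4/12 + 5*t**3/6 - t**2/2] = t**4/2 + t**3/3 + 5*t**2/2 - t = f(t).

An antiderivative is F(t) = t**5/10 + t**4/12 + 5*t**3/6 - t**2/2.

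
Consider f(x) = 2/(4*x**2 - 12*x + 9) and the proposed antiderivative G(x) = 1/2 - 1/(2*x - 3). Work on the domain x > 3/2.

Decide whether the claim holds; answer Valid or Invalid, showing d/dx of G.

d/dx[G] = 2/(4*x**2 - 12*x + 9)
This equals f(x) exactly, so the claim holds.

Valid - differentiating G returns exactly f.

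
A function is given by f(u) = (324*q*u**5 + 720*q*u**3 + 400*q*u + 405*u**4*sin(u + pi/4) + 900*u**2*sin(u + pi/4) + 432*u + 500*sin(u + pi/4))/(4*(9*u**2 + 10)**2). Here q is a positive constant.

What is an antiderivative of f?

An antiderivative is F(u) = q*u**2/2 - 5*cos(u + pi/4)/4 - 1/(3*u**2/2 + 5/3).

For F(u) to be correct the identity F'(u) - f(u) = 0 must hold.
Check: d/du[q*u**2/2 - 5*cos(u + pi/4)/4 - 1/(3*u**2/2 + 5/3)] = (324*q*u**5 + 720*q*u**3 + 400*q*u + 405*u**4*sin(u + pi/4) + 900*u**2*sin(u + pi/4) + 432*u + 500*sin(u + pi/4))/(324*u**4 + 720*u**2 + 400), which equals f(u).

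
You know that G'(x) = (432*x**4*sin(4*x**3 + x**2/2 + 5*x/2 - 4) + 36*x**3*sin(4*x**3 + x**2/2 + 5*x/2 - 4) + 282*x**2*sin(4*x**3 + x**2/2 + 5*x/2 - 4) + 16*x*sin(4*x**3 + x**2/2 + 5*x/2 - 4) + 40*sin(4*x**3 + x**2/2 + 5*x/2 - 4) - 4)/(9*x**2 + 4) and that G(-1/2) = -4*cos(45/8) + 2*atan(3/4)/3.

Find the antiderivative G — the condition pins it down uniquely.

G(x) = -2*(6*cos(4*x**3 + x**2/2 + 5*x/2 - 4) + atan(3*x/2))/3

Check a candidate G(x) by differentiating: d/dx[G] must match the given G'(x).
A general antiderivative is -4*cos(4*x**3 + x**2/2 + 5*x/2 - 4) - 2*atan(3*x/2)/3 + C.
The condition gives C = -4*cos(45/8) + 2*atan(3/4)/3 - (-4*cos(45/8) + 2*atan(3/4)/3) = 0.
So G(x) = -2*(6*cos(4*x**3 + x**2/2 + 5*x/2 - 4) + atan(3*x/2))/3.
Check: d/dx[-2*(6*cos(4*x**3 + x**2/2 + 5*x/2 - 4) + atan(3*x/2))/3] = (432*x**4*sin(4*x**3 + x**2/2 + 5*x/2 - 4) + 36*x**3*sin(4*x**3 + x**2/2 + 5*x/2 - 4) + 282*x**2*sin(4*x**3 + x**2/2 + 5*x/2 - 4) + 16*x*sin(4*x**3 + x**2/2 + 5*x/2 - 4) + 40*sin(4*x**3 + x**2/2 + 5*x/2 - 4) - 4)/(9*x**2 + 4) = G'(x).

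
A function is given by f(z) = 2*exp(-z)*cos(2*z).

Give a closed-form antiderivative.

Differentiate the proposed F(z) back; it has to land on f(z) exactly.
Check: d/dz[4*exp(-z)*sin(2*z)/5 - 2*exp(-z)*cos(2*z)/5] = 2*exp(-z)*cos(2*z) = f(z).

An antiderivative is F(z) = 4*exp(-z)*sin(2*z)/5 - 2*exp(-z)*cos(2*z)/5.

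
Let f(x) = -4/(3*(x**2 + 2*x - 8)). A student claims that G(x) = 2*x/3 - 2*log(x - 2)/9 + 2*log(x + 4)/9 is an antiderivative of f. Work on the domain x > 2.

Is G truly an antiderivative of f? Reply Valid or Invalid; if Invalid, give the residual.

Invalid: d/dx[G] - f = 2/3, which is not 0.

d/dx[G] = (2*x**2 + 4*x - 20)/(3*x**2 + 6*x - 24)
d/dx[G] - f(x) = 2/3 != 0.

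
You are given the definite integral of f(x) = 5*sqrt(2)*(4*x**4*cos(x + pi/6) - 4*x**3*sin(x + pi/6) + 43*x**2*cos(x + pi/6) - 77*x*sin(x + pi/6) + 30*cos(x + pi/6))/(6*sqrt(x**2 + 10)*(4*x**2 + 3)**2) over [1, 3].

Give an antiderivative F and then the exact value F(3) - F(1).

Antiderivative: F(x) = 5*sqrt(x**2/2 + 5)*sin(x + pi/6)/(6*(2*x**2 + 3/2)); value = -5*sqrt(22)*sin(pi/6 + 1)/42 + 5*sqrt(38)*sin(pi/6 + 3)/234

Since d/dx undoes antidifferentiation here, F'(x) = f(x) is required of F(x).
F(x) = 5*sqrt(x**2/2 + 5)*sin(x + pi/6)/(6*(2*x**2 + 3/2)) is an antiderivative of f.
Check: d/dx[5*sqrt(x**2/2 + 5)*sin(x + pi/6)/(6*(2*x**2 + 3/2))] = (20*sqrt(2)*x**4*cos(x + pi/6) - 20*sqrt(2)*x**3*sin(x + pi/6) + 215*sqrt(2)*x**2*cos(x + pi/6) - 385*sqrt(2)*x*sin(x + pi/6) + 150*sqrt(2)*cos(x + pi/6))/(96*x**4*sqrt(x**2 + 10) + 144*x**2*sqrt(x**2 + 10) + 54*sqrt(x**2 + 10)), which equals f(x).
F(3) = 5*sqrt(38)*sin(pi/6 + 3)/234; F(1) = 5*sqrt(22)*sin(pi/6 + 1)/42.
Integral = F(3) - F(1) = -5*sqrt(22)*sin(pi/6 + 1)/42 + 5*sqrt(38)*sin(pi/6 + 3)/234.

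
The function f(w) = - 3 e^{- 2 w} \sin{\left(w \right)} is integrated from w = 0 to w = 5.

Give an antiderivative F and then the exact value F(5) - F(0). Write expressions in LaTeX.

Check any antiderivative F(w) by computing F'(w) and comparing it with f(w).
F(w) = \frac{6 e^{- 2 w} \sin{\left(w \right)}}{5} + \frac{3 e^{- 2 w} \cos{\left(w \right)}}{5} is an antiderivative of f.
Check: d/dw[\frac{6 e^{- 2 w} \sin{\left(w \right)}}{5} + \frac{3 e^{- 2 w} \cos{\left(w \right)}}{5}] = - 3 e^{- 2 w} \sin{\left(w \right)} = f(w).
F(5) = \frac{6 \sin{\left(5 \right)}}{5 e^{10}} + \frac{3 \cos{\left(5 \right)}}{5 e^{10}}; F(0) = \frac{3}{5}.
Integral = F(5) - F(0) = - \frac{3}{5} + \frac{6 \sin{\left(5 \right)}}{5 e^{10}} + \frac{3 \cos{\left(5 \right)}}{5 e^{10}}.

Antiderivative: F(w) = \frac{6 e^{- 2 w} \sin{\left(w \right)}}{5} + \frac{3 e^{- 2 w} \cos{\left(w \right)}}{5}; value = - \frac{3}{5} + \frac{6 \sin{\left(5 \right)}}{5 e^{10}} + \frac{3 \cos{\left(5 \right)}}{5 e^{10}}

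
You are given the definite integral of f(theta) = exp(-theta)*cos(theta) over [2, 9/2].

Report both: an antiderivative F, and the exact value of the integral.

Antiderivative: F(theta) = (sin(theta) - cos(theta))*exp(-theta)/2; value = -exp(-2)*sin(2)/2 + exp(-2)*cos(2)/2 + exp(-9/2)*sin(9/2)/2 - exp(-9/2)*cos(9/2)/2

Whatever form F(theta) takes, F'(theta) = f(theta) is non-negotiable.
F(theta) = (sin(theta) - cos(theta))*exp(-theta)/2 is an antiderivative of f.
Check: d/dtheta[(sin(theta) - cos(theta))*exp(-theta)/2] = exp(-theta)*cos(theta) = f(theta).
F(9/2) = exp(-9/2)*sin(9/2)/2 - exp(-9/2)*cos(9/2)/2; F(2) = -exp(-2)*cos(2)/2 + exp(-2)*sin(2)/2.
Integral = F(9/2) - F(2) = -exp(-2)*sin(2)/2 + exp(-2)*cos(2)/2 + exp(-9/2)*sin(9/2)/2 - exp(-9/2)*cos(9/2)/2.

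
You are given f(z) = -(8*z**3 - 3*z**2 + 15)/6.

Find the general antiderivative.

F(z) = z*(-2*z**3 + z**2 - 15)/6 + C

Any candidate F(z) must reproduce f(z) exactly when differentiated.
Check: d/dz[z*(-2*z**3 + z**2 - 15)/6] = -4*z**3/3 + z**2/2 - 5/2, which equals f(z).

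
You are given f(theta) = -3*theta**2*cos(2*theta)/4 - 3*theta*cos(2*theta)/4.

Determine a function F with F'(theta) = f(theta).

An antiderivative is F(theta) = 3*(-2*theta**2*sin(2*theta) - 2*theta*sin(2*theta) - 2*theta*cos(2*theta) + sin(2*theta) - cos(2*theta))/16.

Integrate term by term and add the pieces.
Check: d/dtheta[3*(-2*theta**2*sin(2*theta) - 2*theta*sin(2*theta) - 2*theta*cos(2*theta) + sin(2*theta) - cos(2*theta))/16] = -3*theta**2*cos(2*theta)/4 - 3*theta*cos(2*theta)/4 = f(theta).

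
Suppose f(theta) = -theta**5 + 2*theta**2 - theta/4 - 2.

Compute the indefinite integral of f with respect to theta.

Integrate term by term and add the pieces.
Check: d/dtheta[-theta**6/6 + 2*theta**3/3 - theta**2/8 - 2*theta] = -theta**5 + 2*theta**2 - theta/4 - 2 = f(theta).

F(theta) = -theta**6/6 + 2*theta**3/3 - theta**2/8 - 2*theta + C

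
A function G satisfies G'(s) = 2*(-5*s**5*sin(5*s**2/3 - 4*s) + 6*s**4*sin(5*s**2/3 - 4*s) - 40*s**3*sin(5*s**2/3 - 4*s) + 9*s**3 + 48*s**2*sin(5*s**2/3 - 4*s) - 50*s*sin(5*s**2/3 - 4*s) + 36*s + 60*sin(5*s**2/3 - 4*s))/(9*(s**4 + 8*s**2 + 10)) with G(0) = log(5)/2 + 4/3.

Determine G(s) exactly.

G(s) = log(s**4/2 + 4*s**2 + 5)/2 + cos(5*s**2/3 - 4*s)/3 + 1

A first test for any G(s): its s-derivative must equal the given G'(s).
A general antiderivative is log(s**4/2 + 4*s**2 + 5)/2 + cos(5*s**2/3 - 4*s)/3 + C.
The condition gives C = log(5)/2 + 4/3 - (1/3 + log(5)/2) = 1.
So G(s) = log(s**4/2 + 4*s**2 + 5)/2 + cos(5*s**2/3 - 4*s)/3 + 1.
Check: d/ds[log(s**4/2 + 4*s**2 + 5)/2 + cos(5*s**2/3 - 4*s)/3 + 1] = (-10*s**5*sin(5*s**2/3 - 4*s) + 12*s**4*sin(5*s**2/3 - 4*s) - 80*s**3*sin(5*s**2/3 - 4*s) + 18*s**3 + 96*s**2*sin(5*s**2/3 - 4*s) - 100*s*sin(5*s**2/3 - 4*s) + 72*s + 120*sin(5*s**2/3 - 4*s))/(9*s**4 + 72*s**2 + 90), which equals G'(s).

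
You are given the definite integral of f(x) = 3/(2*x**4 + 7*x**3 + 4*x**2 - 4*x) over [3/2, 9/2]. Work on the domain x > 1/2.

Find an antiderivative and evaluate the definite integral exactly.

The denominator factors as x*(x + 2)**2*(2*x - 1); partial fractions split f into directly integrable pieces: 24/(25*(2*x - 1)) + 27/(100*(x + 2)) + 3/(10*(x + 2)**2) - 3/(4*x).
F(x) = 3*(-25*(x + 2)*log(x) + 16*(x + 2)*log(x - 1/2) + 9*(x + 2)*log(x + 2) - 10)/(100*(x + 2)) is an antiderivative of f.
Check: d/dx[3*(-25*(x + 2)*log(x) + 16*(x + 2)*log(x - 1/2) + 9*(x + 2)*log(x + 2) - 10)/(100*(x + 2))] = 3/(2*x**4 + 7*x**3 + 4*x**2 - 4*x) = f(x).
F(9/2) = -3*log(9/2)/4 - 3/65 + 27*log(13/2)/100 + 12*log(4)/25; F(3/2) = -3*log(3/2)/4 - 3/35 + 27*log(7/2)/100.
Integral = F(9/2) - F(3/2) = -3*log(9/2)/4 - 27*log(7/2)/100 + 18/455 + 3*log(3/2)/4 + 27*log(13/2)/100 + 12*log(4)/25.

Antiderivative: F(x) = 3*(-25*(x + 2)*log(x) + 16*(x + 2)*log(x - 1/2) + 9*(x + 2)*log(x + 2) - 10)/(100*(x + 2)); value = -3*log(9/2)/4 - 27*log(7/2)/100 + 18/455 + 3*log(3/2)/4 + 27*log(13/2)/100 + 12*log(4)/25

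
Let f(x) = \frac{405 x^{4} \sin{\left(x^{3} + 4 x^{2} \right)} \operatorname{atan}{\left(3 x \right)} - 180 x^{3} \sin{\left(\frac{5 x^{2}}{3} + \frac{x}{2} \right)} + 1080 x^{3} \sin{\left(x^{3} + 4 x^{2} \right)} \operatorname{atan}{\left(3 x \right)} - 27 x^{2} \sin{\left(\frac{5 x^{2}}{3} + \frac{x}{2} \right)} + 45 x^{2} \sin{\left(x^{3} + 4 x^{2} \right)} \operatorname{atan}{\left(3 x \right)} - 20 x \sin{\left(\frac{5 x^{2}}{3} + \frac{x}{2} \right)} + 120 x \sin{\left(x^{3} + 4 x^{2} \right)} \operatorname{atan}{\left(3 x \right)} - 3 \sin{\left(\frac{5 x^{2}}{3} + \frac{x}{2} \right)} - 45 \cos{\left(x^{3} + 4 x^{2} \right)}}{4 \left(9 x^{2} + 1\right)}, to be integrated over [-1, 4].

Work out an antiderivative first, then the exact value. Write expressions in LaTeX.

Antiderivative: F(x) = \frac{3 \cos{\left(\frac{5 x^{2}}{3} + \frac{x}{2} \right)}}{2} - \frac{15 \cos{\left(x^{3} + 4 x^{2} \right)} \operatorname{atan}{\left(3 x \right)}}{4}; value = \frac{3 \cos{\left(\frac{86}{3} \right)}}{2} - \frac{3 \cos{\left(\frac{7}{6} \right)}}{2} - \frac{15 \cos{\left(128 \right)} \operatorname{atan}{\left(12 \right)}}{4} - \frac{15 \cos{\left(3 \right)} \operatorname{atan}{\left(3 \right)}}{4}

For F(x) to be correct the identity F'(x) - f(x) = 0 must hold.
F(x) = \frac{3 \cos{\left(\frac{5 x^{2}}{3} + \frac{x}{2} \right)}}{2} - \frac{15 \cos{\left(x^{3} + 4 x^{2} \right)} \operatorname{atan}{\left(3 x \right)}}{4} is an antiderivative of f.
Check: d/dx[\frac{3 \cos{\left(\frac{5 x^{2}}{3} + \frac{x}{2} \right)}}{2} - \frac{15 \cos{\left(x^{3} + 4 x^{2} \right)} \operatorname{atan}{\left(3 x \right)}}{4}] = \frac{405 x^{4} \sin{\left(x^{3} + 4 x^{2} \right)} \operatorname{atan}{\left(3 x \right)} - 180 x^{3} \sin{\left(\frac{5 x^{2}}{3} + \frac{x}{2} \right)} + 1080 x^{3} \sin{\left(x^{3} + 4 x^{2} \right)} \operatorname{atan}{\left(3 x \right)} - 27 x^{2} \sin{\left(\frac{5 x^{2}}{3} + \frac{x}{2} \right)} + 45 x^{2} \sin{\left(x^{3} + 4 x^{2} \right)} \operatorname{atan}{\left(3 x \right)} - 20 x \sin{\left(\frac{5 x^{2}}{3} + \frac{x}{2} \right)} + 120 x \sin{\left(x^{3} + 4 x^{2} \right)} \operatorname{atan}{\left(3 x \right)} - 3 \sin{\left(\frac{5 x^{2}}{3} + \frac{x}{2} \right)} - 45 \cos{\left(x^{3} + 4 x^{2} \right)}}{36 x^{2} + 4}, which equals f(x).
F(4) = \frac{3 \cos{\left(\frac{86}{3} \right)}}{2} - \frac{15 \cos{\left(128 \right)} \operatorname{atan}{\left(12 \right)}}{4}; F(-1) = \frac{15 \cos{\left(3 \right)} \operatorname{atan}{\left(3 \right)}}{4} + \frac{3 \cos{\left(\frac{7}{6} \right)}}{2}.
Integral = F(4) - F(-1) = \frac{3 \cos{\left(\frac{86}{3} \right)}}{2} - \frac{3 \cos{\left(\frac{7}{6} \right)}}{2} - \frac{15 \cos{\left(128 \right)} \operatorname{atan}{\left(12 \right)}}{4} - \frac{15 \cos{\left(3 \right)} \operatorname{atan}{\left(3 \right)}}{4}.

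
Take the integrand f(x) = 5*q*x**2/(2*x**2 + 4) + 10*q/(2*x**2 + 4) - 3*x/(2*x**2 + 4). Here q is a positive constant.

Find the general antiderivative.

The integrand splits into summands that can be handled one at a time.
Check: d/dx[5*q*x/2 - 3*log(x**2 + 2)/4] = (5*q*x**2 + 10*q - 3*x)/(2*x**2 + 4), which equals f(x).

F(x) = 5*q*x/2 - 3*log(x**2 + 2)/4 + C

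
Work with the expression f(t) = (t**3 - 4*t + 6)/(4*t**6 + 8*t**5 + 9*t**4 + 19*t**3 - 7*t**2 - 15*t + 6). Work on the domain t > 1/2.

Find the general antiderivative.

The denominator factors as (t + 1)*(t + 2)*(2*t - 1)**2*(t**2 + 3); partial fractions split f into directly integrable pieces: -(155*t - 891)/(4732*(t**2 + 3)) - 1546/(4225*(2*t - 1)) + 22/(65*(2*t - 1)**2) - 6/(175*(t + 2)) + 1/(4*(t + 1)).
Check: d/dt[(-43288*(2*t - 1)*log(t - 1/2) + 59150*(2*t - 1)*log(t + 1) - 8112*(2*t - 1)*log(t + 2) - 3875*(2*t - 1)*log(t**2 + 3) + 14850*sqrt(3)*(2*t - 1)*atan(sqrt(3)*t/3) - 40040)/(236600*(2*t - 1))] = (t**3 - 4*t + 6)/(4*t**6 + 8*t**5 + 9*t**4 + 19*t**3 - 7*t**2 - 15*t + 6) = f(t).

F(t) = (-43288*(2*t - 1)*log(t - 1/2) + 59150*(2*t - 1)*log(t + 1) - 8112*(2*t - 1)*log(t + 2) - 3875*(2*t - 1)*log(t**2 + 3) + 14850*sqrt(3)*(2*t - 1)*atan(sqrt(3)*t/3) - 40040)/(236600*(2*t - 1)) + C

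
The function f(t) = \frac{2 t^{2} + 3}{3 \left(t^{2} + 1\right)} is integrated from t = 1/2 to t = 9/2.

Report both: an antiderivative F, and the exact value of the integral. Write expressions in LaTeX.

Check any antiderivative F(t) by computing F'(t) and comparing it with f(t).
F(t) = \frac{2 t + \operatorname{atan}{\left(t \right)}}{3} is an antiderivative of f.
Check: d/dt[\frac{2 t + \operatorname{atan}{\left(t \right)}}{3}] = \frac{2 t^{2} + 3}{3 t^{2} + 3}, which equals f(t).
F(9/2) = \frac{\operatorname{atan}{\left(\frac{9}{2} \right)}}{3} + 3; F(1/2) = \frac{\operatorname{atan}{\left(\frac{1}{2} \right)}}{3} + \frac{1}{3}.
Integral = F(9/2) - F(1/2) = - \frac{\operatorname{atan}{\left(\frac{1}{2} \right)}}{3} + \frac{\operatorname{atan}{\left(\frac{9}{2} \right)}}{3} + \frac{8}{3}.

Antiderivative: F(t) = \frac{2 t + \operatorname{atan}{\left(t \right)}}{3}; value = - \frac{\operatorname{atan}{\left(\frac{1}{2} \right)}}{3} + \frac{\operatorname{atan}{\left(\frac{9}{2} \right)}}{3} + \frac{8}{3}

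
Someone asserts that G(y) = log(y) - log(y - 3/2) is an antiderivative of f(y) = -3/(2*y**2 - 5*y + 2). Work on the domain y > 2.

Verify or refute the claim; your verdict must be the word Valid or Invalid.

d/dy[G] = -3/(2*y**2 - 3*y)
d/dy[G] - f(y) = (6*y - 6)/(4*y**4 - 16*y**3 + 19*y**2 - 6*y) != 0.

Invalid: d/dy[G] - f = (6*y - 6)/(4*y**4 - 16*y**3 + 19*y**2 - 6*y), which is not 0.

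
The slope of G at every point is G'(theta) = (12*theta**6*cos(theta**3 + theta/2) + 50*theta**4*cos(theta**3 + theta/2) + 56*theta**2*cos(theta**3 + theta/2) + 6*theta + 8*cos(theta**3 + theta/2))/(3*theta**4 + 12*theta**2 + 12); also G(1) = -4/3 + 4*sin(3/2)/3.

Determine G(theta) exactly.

Since d/dtheta undoes antidifferentiation here, G(theta) must give back the stated G'(theta).
A general antiderivative is 4*sin(theta**3 + theta/2)/3 - 1/(2*(theta**2/2 + 1)) + C.
The condition gives C = -4/3 + 4*sin(3/2)/3 - (-1/3 + 4*sin(3/2)/3) = -1.
So G(theta) = (4*theta**2*sin(theta**3 + theta/2) - 3*theta**2 + 8*sin(theta**3 + theta/2) - 9)/(3*(theta**2 + 2)).
Check: d/dtheta[(4*theta**2*sin(theta**3 + theta/2) - 3*theta**2 + 8*sin(theta**3 + theta/2) - 9)/(3*(theta**2 + 2))] = (12*theta**6*cos(theta**3 + theta/2) + 50*theta**4*cos(theta**3 + theta/2) + 56*theta**2*cos(theta**3 + theta/2) + 6*theta + 8*cos(theta**3 + theta/2))/(3*theta**4 + 12*theta**2 + 12) = G'(theta).

G(theta) = (4*theta**2*sin(theta**3 + theta/2) - 3*theta**2 + 8*sin(theta**3 + theta/2) - 9)/(3*(theta**2 + 2))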